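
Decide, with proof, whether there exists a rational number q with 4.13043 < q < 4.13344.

Scale by 15: the interval becomes (61.95645, 62.00160), which contains the integer 62.
Hence 62/15 is a rational number with 4.13043 < 62/15 < 4.13344.

q = 62/15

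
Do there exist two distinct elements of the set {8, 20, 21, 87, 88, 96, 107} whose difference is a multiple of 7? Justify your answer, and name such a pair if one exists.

No such pair exists.

Two integers differ by a multiple of 7 exactly when they have the same residue mod 7. The residues are 8↦1, 20↦6, 21↦0, 87↦3, 88↦4, 96↦5, 107↦2.
All 7 residues are distinct, so no two elements differ by a multiple of 7.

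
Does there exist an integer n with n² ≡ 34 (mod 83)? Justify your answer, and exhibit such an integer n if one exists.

No such integer exists.

83 is prime, so by Euler's criterion 34 is a square mod 83 iff 34^((83−1)/2) = 34^41 ≡ 1 (mod 83).
Squaring successively (mod 83): 34^2 = 1156 ≡ 77; 34^4 ≡ 77² = 5929 ≡ 36; 34^8 ≡ 36² = 1296 ≡ 51; 34^16 ≡ 51² = 2601 ≡ 28; 34^32 ≡ 28² = 784 ≡ 37.
Since 41 = 32 + 8 + 1, 34^41 ≡ 37 · 51 · 34; multiplying out mod 83: 37·51 = 1887 ≡ 61, then 61·34 = 2074 ≡ 82. Thus 34^41 ≡ 82 ≡ −1 (mod 83).
The value −1 means 34 is a non-residue modulo 83, so n² ≡ 34 (mod 83) is impossible.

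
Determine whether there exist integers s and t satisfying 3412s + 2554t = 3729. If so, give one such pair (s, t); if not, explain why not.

Any value of 3412s + 2554t is a multiple of gcd(3412, 2554) = 2.
But 3729 is not a multiple of 2 (it leaves remainder 1).
Therefore 3412s + 2554t = 3729 has no solution in integers.

No such integers exist.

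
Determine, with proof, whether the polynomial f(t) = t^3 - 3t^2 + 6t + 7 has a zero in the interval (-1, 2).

Such a root exists.

f(-1) = -3 and f(2) = 15, which have opposite signs.
f is continuous everywhere (it is a polynomial), in particular on [-1, 2].
By the Intermediate Value Theorem, f takes the value 0 somewhere in the open interval.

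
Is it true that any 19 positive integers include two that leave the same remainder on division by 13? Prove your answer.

Yes.

There are exactly 13 possible remainders on division by 13.
Placing 19 integers into 13 classes, some class receives at least two — say a and b.
So a and b have equal remainders mod 13, which is exactly what was to be shown.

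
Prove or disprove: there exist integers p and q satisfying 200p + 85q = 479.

No, no such integers exist.

Both 200 and 85 are divisible by gcd(200, 85) = 5, hence so is any combination 200p + 85q.
But 479 = 5·95 + 4, so 5 ∤ 479.
Therefore 200p + 85q = 479 has no solution in integers.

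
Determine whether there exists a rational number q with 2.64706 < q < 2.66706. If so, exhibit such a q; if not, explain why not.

Multiplying by 3: 3·2.64706 = 7.94118 and 3·2.66706 = 8.00118, so the integer 8 lies strictly between them.
Dividing back, 2.64706 < 8/3 < 2.66706, and 8/3 is rational.

q = 8/3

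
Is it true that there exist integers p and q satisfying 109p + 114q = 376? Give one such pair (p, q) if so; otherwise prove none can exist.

109 and 114 are coprime, so 109p + 114q ranges over all of ℤ.
Run the Euclidean algorithm on 114 and 109: 114 = 1·109 + 5, 109 = 21·5 + 4, 5 = 1·4 + 1, 4 = 4·1 + 0.
Unwinding: 1 = 5 − 1·4 = 5 − (109 − 21·5) = −109 + 22·5 = −109 + 22·(114 − 1·109) = 22·114 − 23·109, i.e. 109·(-23) + 114·22 = 1.
Times 376: 109·(-8648) + 114·8272 = 376, so (-8648, 8272) solves it.
Adding 76·114 to p and subtracting 76·109 from q gives the tidier solution (16, -12).
Check: 109·16 + 114·(-12) = 1744 − 1368 = 376. ✓

p = 16, q = -12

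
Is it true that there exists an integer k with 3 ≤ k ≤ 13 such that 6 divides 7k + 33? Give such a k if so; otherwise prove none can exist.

k = 3

Try k = 3: 7·3 + 33 = 54 = 9·6, which is divisible by 6.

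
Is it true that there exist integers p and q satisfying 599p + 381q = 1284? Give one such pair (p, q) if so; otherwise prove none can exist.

p = 303, q = -473

Since gcd(599, 381) = 1, every integer is an integer combination of 599 and 381.
Dividing repeatedly: 599 = 1·381 + 218, 381 = 1·218 + 163, 218 = 1·163 + 55, 163 = 2·55 + 53, 55 = 1·53 + 2, 53 = 26·2 + 1, 2 = 2·1 + 0.
Unwinding: 1 = 53 − 26·2 = 53 − 26·(55 − 1·53) = −26·55 + 27·53 = −26·55 + 27·(163 − 2·55) = 27·163 − 80·55 = 27·163 − 80·(218 − 1·163) = −80·218 + 107·163 = −80·218 + 107·(381 − 1·218) = 107·381 − 187·218 = 107·381 − 187·(599 − 1·381) = −187·599 + 294·381, i.e. 599·(-187) + 381·294 = 1.
Scaling by 1284 gives the particular solution (p, q) = (-240108, 377496).
Adding 631·381 to p and subtracting 631·599 from q gives the tidier solution (303, -473).
Indeed 599·303 + 381·(-473) = 181497 − 180213 = 1284.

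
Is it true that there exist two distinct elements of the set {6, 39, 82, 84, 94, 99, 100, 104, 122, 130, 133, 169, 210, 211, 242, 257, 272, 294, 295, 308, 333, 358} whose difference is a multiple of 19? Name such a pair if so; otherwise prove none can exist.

6 mod 19 = 6 and 82 mod 19 = 6, so 82 − 6 = 76 = 4·19.

6 and 82 are such a pair.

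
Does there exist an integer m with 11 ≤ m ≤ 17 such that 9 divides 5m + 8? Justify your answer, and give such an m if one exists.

m = 11

At m = 11 we get 5·11 + 8 = 63, and 63 = 9·7.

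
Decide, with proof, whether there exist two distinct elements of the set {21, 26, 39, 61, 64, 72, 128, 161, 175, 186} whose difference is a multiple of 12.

Two integers differ by a multiple of 12 exactly when they have the same residue mod 12. The residues are 21↦9, 26↦2, 39↦3, 61↦1, 64↦4, 72↦0, 128↦8, 161↦5, 175↦7, 186↦6.
No residue repeats among the 10 elements, so no pair has difference ≡ 0 (mod 12).

No such pair exists.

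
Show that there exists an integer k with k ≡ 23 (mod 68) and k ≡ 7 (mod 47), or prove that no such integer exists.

gcd(68, 47) = 1, so the Chinese Remainder Theorem guarantees exactly one residue class mod 3196 satisfying both.
Any solution of the first congruence is k = 23 + 68t; substituting into the second, 68t ≡ 7 − 23 ≡ 31 (mod 47).
68 ≡ 21 (mod 47), so this reads 21t ≡ 31 (mod 47). To invert 21 modulo 47: 47 = 2·21 + 5, 21 = 4·5 + 1, 5 = 5·1 + 0, and unwinding, 1 = 21 − 4·5 = 21 − 4·(47 − 2·21) = −4·47 + 9·21. Thus 21⁻¹ ≡ 9 (mod 47).
Multiplying by 9: t ≡ 9·31 = 279 ≡ 44 (mod 47).
With t = 44: k = 23 + 68·44 = 3015.
Verify: 3015 = 44·68 + 23 and 3015 = 64·47 + 7. ✓

k = 3015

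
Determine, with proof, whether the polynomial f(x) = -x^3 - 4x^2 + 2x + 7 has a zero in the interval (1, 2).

f(1) = 4 and f(2) = -13, which have opposite signs.
As a polynomial, f is continuous on every closed interval.
By the Intermediate Value Theorem, f takes the value 0 somewhere in the open interval.

Such a root exists.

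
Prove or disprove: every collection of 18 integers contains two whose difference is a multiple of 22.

Take the 18 consecutive integers 106, 107, …, 123: their residues mod 22 are all distinct because 18 ≤ 22.
No two share a residue, so no pair has difference divisible by 22; the claim fails for this set.

No; for instance {106, 107, 108, 109, 110, 111, 112, 113, 114, 115, 116, 117, 118, 119, 120, 121, 122, 123} is a counterexample.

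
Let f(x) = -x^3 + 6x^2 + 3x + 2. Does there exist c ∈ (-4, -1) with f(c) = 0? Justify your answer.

No such root exists.

The endpoint values f(-4) = 150 and f(-1) = 6 are both positive. Claim: f(x) > 0 for every x in (-4, -1).
Substitute x = -1 − u, where 0 < u < 3 on the interval. Expanding, f(-1 − u) = u^3 + 9u^2 + 12u + 6.
The nonzero coefficients here are all positive, so for u > 0 every term is positive (or zero), and the constant term 6 is strictly positive.
Therefore f(x) > 0 throughout (-4, -1), and f has no zero there.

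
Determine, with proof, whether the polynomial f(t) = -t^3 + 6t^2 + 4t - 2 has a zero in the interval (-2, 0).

f(-2) = 22 and f(0) = -2, which have opposite signs.
As a polynomial, f is continuous on every closed interval.
By the Intermediate Value Theorem, f takes the value 0 somewhere in the open interval.

Yes, f has a root in the interval.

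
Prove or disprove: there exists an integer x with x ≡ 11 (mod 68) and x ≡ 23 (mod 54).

The moduli are not coprime: gcd(68, 54) = 2. Compatibility requires 2 ∣ (23 − 11) = 12, which holds, so solutions exist.
Put x = 11 + 68t, so we need 68t ≡ 12 (mod 54), equivalently (divide by 2) 34t ≡ 6 (mod 27).
34 ≡ 7 (mod 27), so this reads 7t ≡ 6 (mod 27). To invert 7 modulo 27: 27 = 3·7 + 6, 7 = 1·6 + 1, 6 = 6·1 + 0, and unwinding, 1 = 7 − 1·6 = 7 − (27 − 3·7) = −27 + 4·7. Thus 7⁻¹ ≡ 4 (mod 27).
Multiplying by 4: t ≡ 4·6 = 24 (mod 27).
Then x = 11 + 68·24 = 1643.
Verify: 1643 = 24·68 + 11 and 1643 = 30·54 + 23. ✓

x = 1643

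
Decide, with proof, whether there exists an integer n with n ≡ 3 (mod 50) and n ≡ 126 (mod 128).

No such integer exists.

Reduce both congruences modulo 2, which divides 50 and 128: they say n ≡ 3 (mod 2) and n ≡ 126 (mod 2).
However 3 ≡ 1 and 126 ≡ 0 (mod 2), and 1 ≠ 0.
So no integer satisfies both congruences.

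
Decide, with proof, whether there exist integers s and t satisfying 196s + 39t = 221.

s = 26, t = -125

Since gcd(196, 39) = 1, every integer is an integer combination of 196 and 39.
Euclidean algorithm: 196 = 5·39 + 1, 39 = 39·1 + 0.
Back-substituting, 1 = 196 − 5·39; that is, 196·1 + 39·(-5) = 1.
Multiplying through by 221: s = 1·221 = 221, t = (-5)·221 = -1105 is a solution.
Subtracting 5·39 from s and adding 5·196 to t gives the tidier solution (26, -125).
Check: 196·26 + 39·(-125) = 5096 − 4875 = 221. ✓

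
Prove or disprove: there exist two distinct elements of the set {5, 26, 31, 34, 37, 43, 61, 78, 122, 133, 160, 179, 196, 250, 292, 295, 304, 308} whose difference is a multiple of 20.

Residues mod 20: 5↦5, 26↦6, 31↦11, 34↦14, 37↦17, 43↦3, 61↦1, 78↦18, 122↦2, 133↦13, 160↦0, 179↦19, 196↦16, 250↦10, 292↦12, 295↦15, 304↦4, 308↦8.
All 18 residues are distinct, so no two elements differ by a multiple of 20.

No such pair exists.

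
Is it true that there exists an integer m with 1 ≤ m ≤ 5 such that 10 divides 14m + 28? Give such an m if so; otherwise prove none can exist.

m = 3

For m = 1, 2 the values 42, 56 are not multiples of 10. Try m = 3: 14·3 + 28 = 70 = 7·10, which is divisible by 10.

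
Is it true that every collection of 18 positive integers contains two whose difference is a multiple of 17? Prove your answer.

Each integer lies in one of the 17 residue classes modulo 17.
Since 18 > 17, two of the 18 integers must share a residue class by the pigeonhole principle; call them a and b.
Their difference a − b is then a multiple of 17.

Yes, this is always true.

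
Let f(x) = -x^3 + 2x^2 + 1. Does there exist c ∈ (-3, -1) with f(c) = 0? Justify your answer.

The endpoint values f(-3) = 46 and f(-1) = 4 are both positive. Claim: f(x) > 0 for every x in (-3, -1).
Substitute x = -1 − u, where 0 < u < 2 on the interval. Expanding, f(-1 − u) = u^3 + 5u^2 + 7u + 4.
All 4 nonzero coefficients of this polynomial in u are positive; hence for u > 0 the value is a sum of positive terms (the constant 4 among them).
Therefore f(x) > 0 throughout (-3, -1), and f has no zero there.

f has no root in that interval.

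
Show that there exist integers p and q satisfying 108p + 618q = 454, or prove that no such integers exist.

Both 108 and 618 are divisible by gcd(108, 618) = 6, hence so is any combination 108p + 618q.
But 454 is not a multiple of 6 (it leaves remainder 4).
Therefore 108p + 618q = 454 has no solution in integers.

No, no such integers exist.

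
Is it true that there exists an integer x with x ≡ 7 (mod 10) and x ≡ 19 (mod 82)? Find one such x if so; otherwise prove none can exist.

x = 347

Here gcd(10, 82) = 2, and both 7 and 19 leave remainder 1 mod 2, so the system is consistent.
Write x = 7 + 10t. Then 10t ≡ 19 − 7 ≡ 12 (mod 82); dividing through by 2 gives 5t ≡ 6 (mod 41).
Invert 5 mod 41 by the Euclidean algorithm: 41 = 8·5 + 1, 5 = 5·1 + 0; back-substituting, 1 = 41 − 8·5. Hence 5·(-8) ≡ 1, so 5⁻¹ ≡ -8 ≡ 33 (mod 41).
Multiplying by 33: t ≡ 33·6 = 198 ≡ 34 (mod 41).
Then x = 7 + 10·34 = 347.
Verify: 347 = 34·10 + 7 and 347 = 4·82 + 19. ✓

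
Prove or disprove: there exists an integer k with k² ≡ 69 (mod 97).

There is no such integer.

97 is prime, so by Euler's criterion 69 is a square mod 97 iff 69^((97−1)/2) = 69^48 ≡ 1 (mod 97).
Repeated squaring mod 97: 69^2 = 4761 ≡ 8; 69^4 ≡ 8² = 64 ≡ 64; 69^8 ≡ 64² = 4096 ≡ 22; 69^16 ≡ 22² = 484 ≡ 96; 69^32 ≡ 96² = 9216 ≡ 1.
Since 48 = 32 + 16, 69^48 ≡ 1 · 96; multiplying out mod 97: 1·96 = 96 ≡ 96. Thus 69^48 ≡ 96 ≡ −1 (mod 97).
By Euler's criterion 69 is a quadratic non-residue mod 97: no k satisfies k² ≡ 69 (mod 97).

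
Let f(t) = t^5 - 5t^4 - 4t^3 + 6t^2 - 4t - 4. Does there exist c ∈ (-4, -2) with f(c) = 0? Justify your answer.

f has no root in that interval.

The endpoint values f(-4) = -1940 and f(-2) = -52 are both negative. Claim: f(t) < 0 for every t in (-4, -2).
Substitute t = -2 − u, where 0 < u < 2 on the interval. Expanding, f(-2 − u) = -u^5 - 15u^4 - 76u^3 - 170u^2 - 164u - 52.
The nonzero coefficients here are all negative, so for u > 0 every term is negative (or zero), and the constant term -52 is strictly negative.
So f is strictly negative on (-4, -2); no root exists in the interval.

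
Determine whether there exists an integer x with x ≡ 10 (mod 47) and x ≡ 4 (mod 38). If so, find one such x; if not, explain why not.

x = 574

Since 47 and 38 share no common factor, CRT says the pair of congruences has a solution (unique mod 1786).
Any solution of the first congruence is x = 10 + 47t; substituting into the second, 47t ≡ 4 − 10 ≡ 32 (mod 38).
47 ≡ 9 (mod 38), so this reads 9t ≡ 32 (mod 38). Note 9·17 = 153 ≡ 1 (mod 38) (as 153 − 1 = 4·38), so 9⁻¹ ≡ 17.
Multiplying by 17: t ≡ 17·32 = 544 ≡ 12 (mod 38).
With t = 12: x = 10 + 47·12 = 574.
Verify: 574 = 12·47 + 10 and 574 = 15·38 + 4. ✓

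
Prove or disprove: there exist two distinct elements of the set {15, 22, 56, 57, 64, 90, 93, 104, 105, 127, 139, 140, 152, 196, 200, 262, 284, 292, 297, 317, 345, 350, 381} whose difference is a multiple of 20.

The pair (22, 262) works.

22 mod 20 = 2 and 262 mod 20 = 2, so 262 − 22 = 240 = 12·20.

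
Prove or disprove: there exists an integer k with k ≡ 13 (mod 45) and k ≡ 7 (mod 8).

k = 103

The moduli 45 and 8 are coprime, so by the Chinese Remainder Theorem a unique solution modulo 360 exists.
Write k = 13 + 45t and require 13 + 45t ≡ 7 (mod 8), i.e. 45t ≡ 2 (mod 8).
45 ≡ 5 (mod 8), so this reads 5t ≡ 2 (mod 8). Since 5·5 = 25 = 3·8 + 1, the inverse of 5 mod 8 is 5.
Therefore t ≡ 5·2 = 10 ≡ 2 (mod 8).
Taking t = 2 gives k = 13 + 45·2 = 103.
Indeed 103 ≡ 13 (mod 45) and 103 ≡ 7 (mod 8).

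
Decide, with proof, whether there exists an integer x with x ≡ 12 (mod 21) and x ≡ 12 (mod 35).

gcd(21, 35) = 7. A simultaneous solution exists iff 12 ≡ 12 (mod 7); here 12 mod 7 = 5 = 12 mod 7, so it does.
The smallest candidate x = 12 works directly: 12 ≡ 12 (mod 35).
Check: 12 mod 21 = 12, 12 mod 35 = 12. ✓

x = 12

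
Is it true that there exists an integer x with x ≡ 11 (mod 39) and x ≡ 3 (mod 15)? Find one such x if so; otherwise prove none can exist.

No such integer exists.

gcd(39, 15) = 3. If x ≡ 11 (mod 39) and x ≡ 3 (mod 15), then x ≡ 11 (mod 3) and x ≡ 3 (mod 3).
However 11 ≡ 2 and 3 ≡ 0 (mod 3), and 2 ≠ 0.
Hence the system has no solution.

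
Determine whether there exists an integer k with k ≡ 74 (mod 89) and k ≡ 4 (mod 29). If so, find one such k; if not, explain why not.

The moduli 89 and 29 are coprime, so by the Chinese Remainder Theorem a unique solution modulo 2581 exists.
Any solution of the first congruence is k = 74 + 89t; substituting into the second, 89t ≡ 4 − 74 ≡ 17 (mod 29).
89 ≡ 2 (mod 29), so this reads 2t ≡ 17 (mod 29). Since 2·15 = 30 = 1·29 + 1, the inverse of 2 mod 29 is 15.
Therefore t ≡ 15·17 = 255 ≡ 23 (mod 29).
With t = 23: k = 74 + 89·23 = 2121.
Verify: 2121 = 23·89 + 74 and 2121 = 73·29 + 4. ✓

k = 2121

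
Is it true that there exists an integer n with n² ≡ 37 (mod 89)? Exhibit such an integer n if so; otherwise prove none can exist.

No, no such integer exists.

Apply Euler's criterion with the prime 89: 37 is a quadratic residue iff 37^44 ≡ 1 (mod 89), and a non-residue iff it is ≡ −1.
Squaring successively (mod 89): 37^2 = 1369 ≡ 34; 37^4 ≡ 34² = 1156 ≡ 88; 37^8 ≡ 88² = 7744 ≡ 1; 37^16 ≡ 1² = 1 ≡ 1; 37^32 ≡ 1² = 1 ≡ 1.
Since 44 = 32 + 8 + 4, 37^44 ≡ 1 · 1 · 88; multiplying out mod 89: 1·1 = 1 ≡ 1, then 1·88 = 88 ≡ 88. Thus 37^44 ≡ 88 ≡ −1 (mod 89).
The value −1 means 37 is a non-residue modulo 89, so n² ≡ 37 (mod 89) is impossible.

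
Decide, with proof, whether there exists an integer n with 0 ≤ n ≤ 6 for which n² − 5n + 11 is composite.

The values for n = 0, 1, …, 6 are 11, 7, 5, 5, 7, 11, 17, and each of these is prime.
So no value in the range makes the expression composite.

No such integer n in that range exists.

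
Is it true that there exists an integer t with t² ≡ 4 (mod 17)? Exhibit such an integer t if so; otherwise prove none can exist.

t = 15

t = 15 works: 15² = 225, and 225 − 4 = 221 = 13·17.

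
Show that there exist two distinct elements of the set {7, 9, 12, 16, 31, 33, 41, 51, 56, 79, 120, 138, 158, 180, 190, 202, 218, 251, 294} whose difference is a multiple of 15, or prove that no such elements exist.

7 and 202 are such a pair.

Both 7 and 202 leave remainder 7 on division by 15; their difference 195 = 13·15 is a multiple of 15.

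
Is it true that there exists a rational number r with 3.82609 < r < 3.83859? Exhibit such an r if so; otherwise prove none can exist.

Multiplying by 6: 6·3.82609 = 22.95654 and 6·3.83859 = 23.03154, so the integer 23 lies strictly between them.
Dividing back, 3.82609 < 23/6 < 3.83859, and 23/6 is rational.

r = 23/6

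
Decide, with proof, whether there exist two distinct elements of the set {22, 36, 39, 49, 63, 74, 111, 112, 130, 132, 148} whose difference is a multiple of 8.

Reduce each element mod 8: 22↦6, 36↦4, 39↦7, 49↦1, 63↦7, 74↦2, 111↦7, 112↦0, 130↦2, 132↦4, 148↦4. The residue 4 repeats (at 36 and 132), and 132 − 36 = 96 = 12·8.

The pair (36, 132) works.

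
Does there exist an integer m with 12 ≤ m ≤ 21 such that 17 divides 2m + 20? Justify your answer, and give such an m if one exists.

There is no such integer m in that range.

For m = 12, 13, …, 21 the values of 2m + 20 modulo 17 are 10, 12, 14, 16, 1, 3, 5, 7, 9, 11 respectively.
The residue 0 does not occur, so no m in [12, 21] makes 2m + 20 a multiple of 17.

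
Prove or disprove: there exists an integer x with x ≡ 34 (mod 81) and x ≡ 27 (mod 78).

No such integer exists.

gcd(81, 78) = 3. If x ≡ 34 (mod 81) and x ≡ 27 (mod 78), then x ≡ 34 (mod 3) and x ≡ 27 (mod 3).
However 34 ≡ 1 and 27 ≡ 0 (mod 3), and 1 ≠ 0.
So no integer satisfies both congruences.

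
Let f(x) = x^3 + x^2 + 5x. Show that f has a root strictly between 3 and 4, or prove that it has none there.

Evaluate at the endpoints: f(3) = 51, f(4) = 100 — same sign (positive).
The derivative f'(x) = 3x^2 + 2x + 5 is a quadratic with discriminant 2² − 4·3·5 = -56 < 0; it never vanishes, so it is always positive (sign of the leading coefficient).
Hence f is strictly increasing on ℝ, and in particular on [3, 4]. A strictly monotone function with same-sign endpoint values stays positive on the whole interval, so f has no zero in (3, 4).

No such root exists.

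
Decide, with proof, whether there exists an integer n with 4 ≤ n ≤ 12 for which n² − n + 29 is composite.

n = 8

At n = 8: 8² − 8 + 29 = 85 = 5·17, which is composite.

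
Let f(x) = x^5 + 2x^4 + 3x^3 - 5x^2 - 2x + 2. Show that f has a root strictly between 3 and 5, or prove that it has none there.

No such root exists.

The endpoint values f(3) = 437 and f(5) = 4617 are both positive. Claim: f(x) > 0 for every x in (3, 5).
Substitute x = 3 + u, where 0 < u < 2 on the interval. Expanding, f(3 + u) = u^5 + 17u^4 + 117u^3 + 400u^2 + 670u + 437.
All 6 nonzero coefficients of this polynomial in u are positive; hence for u > 0 the value is a sum of positive terms (the constant 437 among them).
Therefore f(x) > 0 throughout (3, 5), and f has no zero there.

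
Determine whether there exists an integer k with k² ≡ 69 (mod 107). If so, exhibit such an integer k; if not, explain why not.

Take k = 47. Then 47² = 2209 = 20·107 + 69, so 47² ≡ 69 (mod 107).

k = 47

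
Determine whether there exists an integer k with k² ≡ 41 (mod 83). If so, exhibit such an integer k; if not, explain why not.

Take k = 46. Then 46² = 2116 = 25·83 + 41, so 46² ≡ 41 (mod 83).

k = 46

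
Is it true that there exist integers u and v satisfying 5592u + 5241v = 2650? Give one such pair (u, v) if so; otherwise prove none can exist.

Both 5592 and 5241 are divisible by gcd(5592, 5241) = 3, hence so is any combination 5592u + 5241v.
But 2650 = 3·883 + 1, so 3 ∤ 2650.
So the equation is unsolvable over ℤ.

No, no such integers exist.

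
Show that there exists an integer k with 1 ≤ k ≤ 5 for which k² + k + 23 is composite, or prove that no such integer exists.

k = 3

At k = 3: 3² + 3 + 23 = 35 = 5·7, which is composite.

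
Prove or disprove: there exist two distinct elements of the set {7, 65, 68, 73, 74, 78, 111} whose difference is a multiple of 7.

No, no such pair exists.

Reduce each element modulo 7: 7↦0, 65↦2, 68↦5, 73↦3, 74↦4, 78↦1, 111↦6.
All 7 residues are distinct, so no two elements differ by a multiple of 7.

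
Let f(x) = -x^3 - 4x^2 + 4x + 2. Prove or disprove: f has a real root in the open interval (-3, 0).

Yes, f has a root in the interval.

f(-3) = -19 and f(0) = 2, which have opposite signs.
Since f is a polynomial it is continuous on [-3, 0].
By the Intermediate Value Theorem, f takes the value 0 somewhere in the open interval.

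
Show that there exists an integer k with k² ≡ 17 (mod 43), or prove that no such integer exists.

Take k = 24. Then 24² = 576 = 13·43 + 17, so 24² ≡ 17 (mod 43).

k = 24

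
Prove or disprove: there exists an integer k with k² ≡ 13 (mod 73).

73 is prime, so by Euler's criterion 13 is a square mod 73 iff 13^((73−1)/2) = 13^36 ≡ 1 (mod 73).
Repeated squaring mod 73: 13^2 = 169 ≡ 23; 13^4 ≡ 23² = 529 ≡ 18; 13^8 ≡ 18² = 324 ≡ 32; 13^16 ≡ 32² = 1024 ≡ 2; 13^32 ≡ 2² = 4 ≡ 4.
Since 36 = 32 + 4, 13^36 ≡ 4 · 18; multiplying out mod 73: 4·18 = 72 ≡ 72. Thus 13^36 ≡ 72 ≡ −1 (mod 73).
The value −1 means 13 is a non-residue modulo 73, so k² ≡ 13 (mod 73) is impossible.

There is no such integer.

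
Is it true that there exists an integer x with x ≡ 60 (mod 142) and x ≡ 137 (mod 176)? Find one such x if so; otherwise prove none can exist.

There is no such integer.

Reduce both congruences modulo 2, which divides 142 and 176: they say x ≡ 60 (mod 2) and x ≡ 137 (mod 2).
However 60 ≡ 0 and 137 ≡ 1 (mod 2), and 0 ≠ 1.
Hence the system has no solution.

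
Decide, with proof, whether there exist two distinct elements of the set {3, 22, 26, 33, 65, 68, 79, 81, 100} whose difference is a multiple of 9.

Residues mod 9: 3↦3, 22↦4, 26↦8, 33↦6, 65↦2, 68↦5, 79↦7, 81↦0, 100↦1.
These 9 residues are pairwise different, hence no difference of two elements is divisible by 9.

No such pair exists.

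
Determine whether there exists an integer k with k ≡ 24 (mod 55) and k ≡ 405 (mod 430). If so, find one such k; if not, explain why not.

No, no such integer exists.

Both moduli are multiples of 5 = gcd(55, 430), so any solution would satisfy k ≡ 24 and k ≡ 405 modulo 5 simultaneously.
These are incompatible: 24 − 405 = -381 is not divisible by 5.
Therefore no such k exists.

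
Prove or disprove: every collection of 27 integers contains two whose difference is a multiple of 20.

Partition the integers by their residue mod 20; there are 20 classes.
Placing 27 integers into 20 classes, some class receives at least two — say a and b.
Their difference a − b is then a multiple of 20.

True.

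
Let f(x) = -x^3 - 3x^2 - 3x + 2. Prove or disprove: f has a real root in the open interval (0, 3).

f(0) = 2 and f(3) = -61, which have opposite signs.
f is continuous everywhere (it is a polynomial), in particular on [0, 3].
By the Intermediate Value Theorem, f takes the value 0 somewhere in the open interval.

Such a root exists.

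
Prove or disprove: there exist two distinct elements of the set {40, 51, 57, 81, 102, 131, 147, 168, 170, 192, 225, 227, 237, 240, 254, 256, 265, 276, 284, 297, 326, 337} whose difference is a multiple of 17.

Reduce each element mod 17: 40↦6, 51↦0, 57↦6, 81↦13, 102↦0, 131↦12, 147↦11, 168↦15, 170↦0, 192↦5, 225↦4, 227↦6, 237↦16, 240↦2, 254↦16, 256↦1, 265↦10, 276↦4, 284↦12, 297↦8, 326↦3, 337↦14. The residue 6 repeats (at 40 and 57), and 57 − 40 = 17 = 1·17.

40 and 57 are such a pair.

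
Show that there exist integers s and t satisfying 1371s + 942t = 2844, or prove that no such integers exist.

s = 22, t = -29

Every value of 1371s + 942t is a multiple of gcd(1371, 942) = 3; since 3 ∣ 2844, solutions exist.
Dividing through by 3 reduces the equation to 457s + 314t = 948.
Euclidean algorithm: 457 = 1·314 + 143, 314 = 2·143 + 28, 143 = 5·28 + 3, 28 = 9·3 + 1, 3 = 3·1 + 0.
Working back up the chain: 1 = 28 − 9·3 = 28 − 9·(143 − 5·28) = −9·143 + 46·28 = −9·143 + 46·(314 − 2·143) = 46·314 − 101·143 = 46·314 − 101·(457 − 1·314) = −101·457 + 147·314. So 457·(-101) + 314·147 = 1.
Multiplying through by 948: s = (-101)·948 = -95748, t = 147·948 = 139356 is a solution.
Shifting by a multiple of (314, −457) keeps it a solution: s = -95748 + 305·314 = 22, t = 139356 − 305·457 = -29.
Indeed 1371·22 + 942·(-29) = 30162 − 27318 = 2844.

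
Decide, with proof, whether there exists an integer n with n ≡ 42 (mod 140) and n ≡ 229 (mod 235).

Both moduli are multiples of 5 = gcd(140, 235), so any solution would satisfy n ≡ 42 and n ≡ 229 modulo 5 simultaneously.
These are incompatible: 42 − 229 = -187 is not divisible by 5.
Therefore no such n exists.

No such integer exists.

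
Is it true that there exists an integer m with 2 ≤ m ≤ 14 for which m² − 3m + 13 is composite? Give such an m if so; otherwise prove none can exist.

At m = 13: 13² − 3·13 + 13 = 143 = 11·13, which is composite.

m = 13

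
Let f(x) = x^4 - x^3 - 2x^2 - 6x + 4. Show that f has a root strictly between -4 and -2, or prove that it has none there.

No such root exists.

f(-4) = 316 and f(-2) = 32, both positive, so a sign-change argument is unavailable; we show f keeps this sign on the whole interval.
Substitute x = -2 − u, where 0 < u < 2 on the interval. Expanding, f(-2 − u) = u^4 + 9u^3 + 28u^2 + 42u + 32.
All 5 nonzero coefficients of this polynomial in u are positive; hence for u > 0 the value is a sum of positive terms (the constant 32 among them).
So f is strictly positive on (-4, -2); no root exists in the interval.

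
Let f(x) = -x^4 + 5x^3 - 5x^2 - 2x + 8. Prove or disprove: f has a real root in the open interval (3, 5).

Yes, f has a root in the interval.

f(3) = 11 and f(5) = -127, which have opposite signs.
f is continuous everywhere (it is a polynomial), in particular on [3, 5].
By the Intermediate Value Theorem, f takes the value 0 somewhere in the open interval.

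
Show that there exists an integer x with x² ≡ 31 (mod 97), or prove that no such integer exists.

x = 82

Take x = 82. Then 82² = 6724 = 69·97 + 31, so 82² ≡ 31 (mod 97).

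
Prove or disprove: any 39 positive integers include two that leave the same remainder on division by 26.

There are exactly 26 possible remainders on division by 26.
With 39 integers and only 26 classes, the pigeonhole principle forces two of them, say a and b, into the same class.
That is, a and b leave the same remainder on division by 26, as claimed.

Yes, this is always true.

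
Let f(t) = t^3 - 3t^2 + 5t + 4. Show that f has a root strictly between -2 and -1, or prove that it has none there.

No such root exists.

Evaluate at the endpoints: f(-2) = -26, f(-1) = -5 — same sign (negative).
f'(t) = 3t^2 - 6t + 5 has discriminant (-6)² − 4·3·5 = -24 < 0, so f' has no real roots and is positive for every real t.
Hence f is strictly increasing on ℝ, and in particular on [-2, -1]. A strictly monotone function with same-sign endpoint values stays negative on the whole interval, so f has no zero in (-2, -1).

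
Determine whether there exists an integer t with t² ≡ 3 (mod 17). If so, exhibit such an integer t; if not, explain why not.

There is no such integer.

Squares mod 17 repeat after t = 8 (as (−t)² = t²); for t = 0..8 they are 0, 1, 4, 9, 16, 8, 2, 15, 13.
The set of squares mod 17 is therefore {0, 1, 2, 4, 8, 9, 13, 15, 16}, which does not contain 3.
Hence no integer t has t² ≡ 3 (mod 17).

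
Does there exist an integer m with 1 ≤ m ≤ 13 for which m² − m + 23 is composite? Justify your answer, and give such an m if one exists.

m = 2

At m = 2: 2² − 2 + 23 = 25 = 5·5, which is composite.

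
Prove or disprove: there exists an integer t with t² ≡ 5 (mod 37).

No such integer exists.

Apply Euler's criterion with the prime 37: 5 is a quadratic residue iff 5^18 ≡ 1 (mod 37), and a non-residue iff it is ≡ −1.
Squaring successively (mod 37): 5^2 = 25 ≡ 25; 5^4 ≡ 25² = 625 ≡ 33; 5^8 ≡ 33² = 1089 ≡ 16; 5^16 ≡ 16² = 256 ≡ 34.
Since 18 = 16 + 2, 5^18 ≡ 34 · 25; multiplying out mod 37: 34·25 = 850 ≡ 36. Thus 5^18 ≡ 36 ≡ −1 (mod 37).
The value −1 means 5 is a non-residue modulo 37, so t² ≡ 5 (mod 37) is impossible.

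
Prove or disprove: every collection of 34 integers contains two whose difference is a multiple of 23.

True.

Each integer lies in one of the 23 residue classes modulo 23.
With 34 integers and only 23 classes, the pigeonhole principle forces two of them, say a and b, into the same class.
Their difference a − b is then a multiple of 23.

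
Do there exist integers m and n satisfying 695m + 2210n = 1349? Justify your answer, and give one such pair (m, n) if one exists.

Any value of 695m + 2210n is a multiple of gcd(695, 2210) = 5.
But 1349 = 5·269 + 4, so 5 ∤ 1349.
So the equation is unsolvable over ℤ.

No, no such integers exist.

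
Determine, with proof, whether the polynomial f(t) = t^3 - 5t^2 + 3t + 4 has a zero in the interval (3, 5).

f(3) = -5 and f(5) = 19, which have opposite signs.
f is continuous everywhere (it is a polynomial), in particular on [3, 5].
By the Intermediate Value Theorem f must vanish at some point of (3, 5).

Such a root exists.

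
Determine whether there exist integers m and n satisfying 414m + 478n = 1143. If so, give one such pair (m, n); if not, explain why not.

No, no such integers exist.

gcd(414, 478) = 2, so every integer of the form 414m + 478n is a multiple of 2.
But 1143 is not a multiple of 2 (it leaves remainder 1).
So the equation is unsolvable over ℤ.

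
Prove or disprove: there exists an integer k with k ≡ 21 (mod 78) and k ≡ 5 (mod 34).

Here gcd(78, 34) = 2, and both 21 and 5 leave remainder 1 mod 2, so the system is consistent.
Write k = 21 + 78t. Then 78t ≡ 5 − 21 ≡ 18 (mod 34); dividing through by 2 gives 39t ≡ 9 (mod 17).
39 ≡ 5 (mod 17), so this reads 5t ≡ 9 (mod 17). Invert 5 mod 17 by the Euclidean algorithm: 17 = 3·5 + 2, 5 = 2·2 + 1, 2 = 2·1 + 0; back-substituting, 1 = 5 − 2·2 = 5 − 2·(17 − 3·5) = −2·17 + 7·5. Hence 5·7 ≡ 1, so 5⁻¹ ≡ 7 (mod 17).
Therefore t ≡ 7·9 = 63 ≡ 12 (mod 17).
Then k = 21 + 78·12 = 957.
Check: 957 mod 78 = 21, 957 mod 34 = 5. ✓

k = 957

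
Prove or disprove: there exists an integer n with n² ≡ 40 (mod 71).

Take n = 53. Then 53² = 2809 = 39·71 + 40, so 53² ≡ 40 (mod 71).

n = 53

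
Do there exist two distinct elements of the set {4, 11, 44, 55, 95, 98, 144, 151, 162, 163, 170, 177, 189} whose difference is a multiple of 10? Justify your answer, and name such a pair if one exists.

Yes: 4 and 44.

4 mod 10 = 4 and 44 mod 10 = 4, so 44 − 4 = 40 = 4·10.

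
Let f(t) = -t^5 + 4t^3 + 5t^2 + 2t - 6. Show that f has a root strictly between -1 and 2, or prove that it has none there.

Yes, f has a root in the interval.

f(-1) = -6 and f(2) = 18, which have opposite signs.
As a polynomial, f is continuous on every closed interval.
By the Intermediate Value Theorem f must vanish at some point of (-1, 2).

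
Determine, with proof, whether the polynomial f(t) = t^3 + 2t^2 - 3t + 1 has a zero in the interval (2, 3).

The endpoint values f(2) = 11 and f(3) = 37 are both positive. Claim: f(t) > 0 for every t in (2, 3).
Shift to the endpoint 2: with t = 2 + u (0 < u < 1), one computes f(2 + u) = u^3 + 8u^2 + 17u + 11.
The nonzero coefficients here are all positive, so for u > 0 every term is positive (or zero), and the constant term 11 is strictly positive.
Therefore f(t) > 0 throughout (2, 3), and f has no zero there.

No such root exists.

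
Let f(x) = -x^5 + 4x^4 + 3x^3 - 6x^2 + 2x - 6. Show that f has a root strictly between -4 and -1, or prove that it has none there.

f(-4) = 1746 and f(-1) = -12, which have opposite signs.
f is continuous everywhere (it is a polynomial), in particular on [-4, -1].
By the Intermediate Value Theorem, f takes the value 0 somewhere in the open interval.

Yes, f has a root in the interval.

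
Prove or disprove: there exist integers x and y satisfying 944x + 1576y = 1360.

x = 135, y = -80

Since gcd(944, 1576) = 8 and 1360 = 8·170, Bézout's identity guarantees a solution.
Dividing through by 8 reduces the equation to 118x + 197y = 170.
Run the Euclidean algorithm on 197 and 118: 197 = 1·118 + 79, 118 = 1·79 + 39, 79 = 2·39 + 1, 39 = 39·1 + 0.
Unwinding: 1 = 79 − 2·39 = 79 − 2·(118 − 1·79) = −2·118 + 3·79 = −2·118 + 3·(197 − 1·118) = 3·197 − 5·118, i.e. 118·(-5) + 197·3 = 1.
Scaling by 170 gives the particular solution (x, y) = (-850, 510).
Adding 5·197 to x and subtracting 5·118 from y gives the tidier solution (135, -80).
Check: 944·135 + 1576·(-80) = 127440 − 126080 = 1360. ✓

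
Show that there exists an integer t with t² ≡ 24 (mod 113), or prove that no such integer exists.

There is no such integer.

Apply Euler's criterion with the prime 113: 24 is a quadratic residue iff 24^56 ≡ 1 (mod 113), and a non-residue iff it is ≡ −1.
Repeated squaring mod 113: 24^2 = 576 ≡ 11; 24^4 ≡ 11² = 121 ≡ 8; 24^8 ≡ 8² = 64 ≡ 64; 24^16 ≡ 64² = 4096 ≡ 28; 24^32 ≡ 28² = 784 ≡ 106.
Since 56 = 32 + 16 + 8, 24^56 ≡ 106 · 28 · 64; multiplying out mod 113: 106·28 = 2968 ≡ 30, then 30·64 = 1920 ≡ 112. Thus 24^56 ≡ 112 ≡ −1 (mod 113).
By Euler's criterion 24 is a quadratic non-residue mod 113: no t satisfies t² ≡ 24 (mod 113).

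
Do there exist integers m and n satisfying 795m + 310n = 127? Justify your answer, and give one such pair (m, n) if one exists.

gcd(795, 310) = 5, so every integer of the form 795m + 310n is a multiple of 5.
However 127 leaves remainder 2 on division by 5.
Hence no integers m, n satisfy the equation.

No, no such integers exist.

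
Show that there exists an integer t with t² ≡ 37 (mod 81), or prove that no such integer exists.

t = 19 works: 19² = 361, and 361 − 37 = 324 = 4·81.

t = 19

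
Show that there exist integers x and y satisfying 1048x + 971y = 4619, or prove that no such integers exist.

x = 804, y = -863

Since gcd(1048, 971) = 1, every integer is an integer combination of 1048 and 971.
Euclidean algorithm: 1048 = 1·971 + 77, 971 = 12·77 + 47, 77 = 1·47 + 30, 47 = 1·30 + 17, 30 = 1·17 + 13, 17 = 1·13 + 4, 13 = 3·4 + 1, 4 = 4·1 + 0.
Unwinding: 1 = 13 − 3·4 = 13 − 3·(17 − 1·13) = −3·17 + 4·13 = −3·17 + 4·(30 − 1·17) = 4·30 − 7·17 = 4·30 − 7·(47 − 1·30) = −7·47 + 11·30 = −7·47 + 11·(77 − 1·47) = 11·77 − 18·47 = 11·77 − 18·(971 − 12·77) = −18·971 + 227·77 = −18·971 + 227·(1048 − 1·971) = 227·1048 − 245·971, i.e. 1048·227 + 971·(-245) = 1.
Times 4619: 1048·1048513 + 971·(-1131655) = 4619, so (1048513, -1131655) solves it.
The general solution is x = 1048513 + 971k, y = -1131655 − 1048k; taking k = -1079 gives the smaller pair x = 804, y = -863.
Indeed 1048·804 + 971·(-863) = 842592 − 837973 = 4619.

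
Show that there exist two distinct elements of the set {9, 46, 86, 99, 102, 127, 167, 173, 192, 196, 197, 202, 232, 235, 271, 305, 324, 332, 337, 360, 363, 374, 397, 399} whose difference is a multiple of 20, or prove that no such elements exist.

46 mod 20 = 6 and 86 mod 20 = 6, so 86 − 46 = 40 = 2·20.

46 and 86 are such a pair.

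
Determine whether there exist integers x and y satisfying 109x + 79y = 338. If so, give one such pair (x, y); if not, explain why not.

Since gcd(109, 79) = 1, every integer is an integer combination of 109 and 79.
Euclidean algorithm: 109 = 1·79 + 30, 79 = 2·30 + 19, 30 = 1·19 + 11, 19 = 1·11 + 8, 11 = 1·8 + 3, 8 = 2·3 + 2, 3 = 1·2 + 1, 2 = 2·1 + 0.
Unwinding: 1 = 3 − 1·2 = 3 − (8 − 2·3) = −8 + 3·3 = −8 + 3·(11 − 1·8) = 3·11 − 4·8 = 3·11 − 4·(19 − 1·11) = −4·19 + 7·11 = −4·19 + 7·(30 − 1·19) = 7·30 − 11·19 = 7·30 − 11·(79 − 2·30) = −11·79 + 29·30 = −11·79 + 29·(109 − 1·79) = 29·109 − 40·79, i.e. 109·29 + 79·(-40) = 1.
Scaling by 338 gives the particular solution (x, y) = (9802, -13520).
Shifting by a multiple of (79, −109) keeps it a solution: x = 9802 − 124·79 = 6, y = -13520 + 124·109 = -4.
Indeed 109·6 + 79·(-4) = 654 − 316 = 338.

x = 6, y = -4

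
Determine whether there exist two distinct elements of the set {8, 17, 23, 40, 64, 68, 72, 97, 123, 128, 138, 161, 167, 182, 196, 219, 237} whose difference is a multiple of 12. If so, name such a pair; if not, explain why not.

Yes: 8 and 68.

8 mod 12 = 8 and 68 mod 12 = 8, so 68 − 8 = 60 = 5·12.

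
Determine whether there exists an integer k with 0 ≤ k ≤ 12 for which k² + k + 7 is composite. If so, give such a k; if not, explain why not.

k = 1

At k = 1: 1² + 1 + 7 = 9 = 3·3, which is composite.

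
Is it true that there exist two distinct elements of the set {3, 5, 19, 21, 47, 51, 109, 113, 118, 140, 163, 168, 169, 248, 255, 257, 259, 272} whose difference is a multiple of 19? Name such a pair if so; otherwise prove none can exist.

Residues mod 19: 3↦3, 5↦5, 19↦0, 21↦2, 47↦9, 51↦13, 109↦14, 113↦18, 118↦4, 140↦7, 163↦11, 168↦16, 169↦17, 248↦1, 255↦8, 257↦10, 259↦12, 272↦6.
These 18 residues are pairwise different, hence no difference of two elements is divisible by 19.

No such pair exists.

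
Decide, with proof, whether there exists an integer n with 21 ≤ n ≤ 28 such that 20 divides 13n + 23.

For n = 21, 22, …, 28 the values of 13n + 23 modulo 20 are 16, 9, 2, 15, 8, 1, 14, 7 respectively.
Since 0 is absent from this list, 20 ∤ 13n + 23 for every n with 21 ≤ n ≤ 28.

There is no such integer n in that range.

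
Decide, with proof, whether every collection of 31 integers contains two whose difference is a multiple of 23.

Yes.

Each integer lies in one of the 23 residue classes modulo 23.
With 31 integers and only 23 classes, the pigeonhole principle forces two of them, say a and b, into the same class.
Then a ≡ b (mod 23), i.e. 23 ∣ (a − b).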